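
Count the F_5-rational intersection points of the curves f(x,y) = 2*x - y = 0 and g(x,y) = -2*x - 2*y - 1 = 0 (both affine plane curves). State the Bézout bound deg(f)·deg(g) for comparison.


Common zeros: {(4, 3)}; count = 1; Bézout bound = 1.

deg(f) = 1, deg(g) = 1, so Bézout bound = 1.
Scan x ∈ F_5. For each x, list the y ∈ F_5 with f(x, y) ≡ 0 and those with g(x, y) ≡ 0 (mod 5); the common zeros in that column are the intersection.
  x = 0: f ≡ 0 at y ∈ {0}; g ≡ 0 at y ∈ {2}; common: ∅.
  x = 1: f ≡ 0 at y ∈ {2}; g ≡ 0 at y ∈ {1}; common: ∅.
  x = 2: f ≡ 0 at y ∈ {4}; g ≡ 0 at y ∈ {0}; common: ∅.
  x = 3: f ≡ 0 at y ∈ {1}; g ≡ 0 at y ∈ {4}; common: ∅.
  x = 4: f ≡ 0 at y ∈ {3}; g ≡ 0 at y ∈ {3}; common: {3}.
Collecting: common zeros = {(4, 3)}, so the count is 1.
Comparison with the Bézout bound: 1 ≤ 1 = deg(f)·deg(g), as expected for curves with no common component (the bound is attained).


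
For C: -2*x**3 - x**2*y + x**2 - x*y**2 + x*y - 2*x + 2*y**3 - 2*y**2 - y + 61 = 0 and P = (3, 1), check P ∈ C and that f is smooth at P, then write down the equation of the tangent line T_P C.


Tangent line at P: -56*x - 11*y + 179 = 0.

Step 1: f(3, 1) = 0, so P lies on C.
Step 2: partial derivatives
  f_x(x, y) = -6*x**2 - 2*x*y + 2*x - y**2 + y - 2, f_y(x, y) = -x**2 - 2*x*y + x + 6*y**2 - 4*y - 1.
  f_x(P) = -56, f_y(P) = -11 (gradient nonzero, so P is smooth).
Step 3: tangent line at P: -56·(x − 3) + -11·(y − 1) = 0.
Expanding: -56*x - 11*y + 179 = 0.


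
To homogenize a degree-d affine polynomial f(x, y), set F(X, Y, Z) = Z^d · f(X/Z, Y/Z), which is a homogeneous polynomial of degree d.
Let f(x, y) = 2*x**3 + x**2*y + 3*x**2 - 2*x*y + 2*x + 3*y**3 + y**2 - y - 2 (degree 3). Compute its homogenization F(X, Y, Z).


F(X, Y, Z) = 2*X**3 + X**2*Y + 3*X**2*Z - 2*X*Y*Z + 2*X*Z**2 + 3*Y**3 + Y**2*Z - Y*Z**2 - 2*Z**3

deg(f) = 3.
Substitute x = X/Z, y = Y/Z into f, then multiply by Z^3.
  monomial 2·x^3·y^0 ↦ 2·X^3·Y^0·Z^0.
  monomial 1·x^2·y^1 ↦ 1·X^2·Y^1·Z^0.
  monomial 3·x^2·y^0 ↦ 3·X^2·Y^0·Z^1.
  monomial -2·x^1·y^1 ↦ -2·X^1·Y^1·Z^1.
  monomial 2·x^1·y^0 ↦ 2·X^1·Y^0·Z^2.
  monomial 3·x^0·y^3 ↦ 3·X^0·Y^3·Z^0.
  monomial 1·x^0·y^2 ↦ 1·X^0·Y^2·Z^1.
  monomial -1·x^0·y^1 ↦ -1·X^0·Y^1·Z^2.
  monomial -2·x^0·y^0 ↦ -2·X^0·Y^0·Z^3.
Collecting: F(X, Y, Z) = 2*X**3 + X**2*Y + 3*X**2*Z - 2*X*Y*Z + 2*X*Z**2 + 3*Y**3 + Y**2*Z - Y*Z**2 - 2*Z**3.


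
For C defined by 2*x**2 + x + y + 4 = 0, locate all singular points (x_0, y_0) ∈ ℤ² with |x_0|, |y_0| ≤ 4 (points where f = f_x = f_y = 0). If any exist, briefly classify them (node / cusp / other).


No singular points in the scanned grid; C is smooth there.

Compute partial derivatives:
  f_x = 4*x + 1.
  f_y = 1.
f_y = 1 is a nonzero constant, so f_y never vanishes: no point (x, y) can satisfy f = f_x = f_y = 0. In particular no (x, y) ∈ {−4, ..., 4}² is singular; the curve is smooth.


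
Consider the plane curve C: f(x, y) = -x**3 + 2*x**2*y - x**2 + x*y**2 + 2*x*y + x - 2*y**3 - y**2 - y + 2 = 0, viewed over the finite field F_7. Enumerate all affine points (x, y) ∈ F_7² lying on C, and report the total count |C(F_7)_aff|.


Affine F_7-points: {(1, 6), (3, 2), (3, 4), (4, 2), (5, 6)}; count = 5.

For each of the 49 pairs (x, y) ∈ F_7², evaluate f(x, y) mod 7. Record the zeros.
  x = 0: [0↦2, 1↦5, 2↦1, 3↦6, 4↦1, 5↦2, 6↦4]  zeros at y ∈ ∅
  x = 1: [0↦1, 1↦2, 2↦5, 3↦5, 4↦4, 5↦4, 6↦0]  zeros at y ∈ {6}
  x = 2: [0↦6, 1↦2, 2↦2, 3↦1, 4↦1, 5↦4, 6↦5]  zeros at y ∈ ∅
  x = 3: [0↦4, 1↦6, 2↦0, 3↦2, 4↦0, 5↦3, 6↦6]  zeros at y ∈ {2, 4}
  x = 4: [0↦3, 1↦1, 2↦0, 3↦2, 4↦2, 5↦2, 6↦4]  zeros at y ∈ {2}
  x = 5: [0↦4, 1↦2, 2↦3, 3↦2, 4↦1, 5↦2, 6↦0]  zeros at y ∈ {6}
  x = 6: [0↦1, 1↦3, 2↦3, 3↦3, 4↦5, 5↦4, 6↦2]  zeros at y ∈ ∅
Collecting zeros: affine points = {(1, 6), (3, 2), (3, 4), (4, 2), (5, 6)}.
Total count |C(F_7)_aff| = 5.


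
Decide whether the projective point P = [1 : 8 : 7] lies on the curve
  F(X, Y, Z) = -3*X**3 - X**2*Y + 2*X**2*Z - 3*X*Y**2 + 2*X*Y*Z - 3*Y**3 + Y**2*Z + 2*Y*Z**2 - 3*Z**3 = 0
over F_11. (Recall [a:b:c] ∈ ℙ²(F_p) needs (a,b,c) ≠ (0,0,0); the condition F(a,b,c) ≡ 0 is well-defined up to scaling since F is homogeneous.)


F(1,8,7) ≡ 9 (mod 11); P is NOT on the curve.

Evaluate F(1, 8, 7) term-by-term (mod 11).
  -3*X**3 ↦ -3·1·1·1 = -3
  -X**2*Y ↦ -1·1·8·1 = -8
  2*X**2*Z ↦ 2·1·1·7 = 14
  -3*X*Y**2 ↦ -3·1·64·1 = -192
  2*X*Y*Z ↦ 2·1·8·7 = 112
  -3*Y**3 ↦ -3·1·512·1 = -1536
  Y**2*Z ↦ 1·1·64·7 = 448
  2*Y*Z**2 ↦ 2·1·8·49 = 784
  -3*Z**3 ↦ -3·1·1·343 = -1029
Sum: F(1, 8, 7) = (-3) + (-8) + (14) + (-192) + (112) + (-1536) + (448) + (784) + (-1029) = -1410.
Reducing mod 11: -1410 ≡ 9 (mod 11).
Since F(a, b, c) ≡ 9 ≠ 0 (mod 11), P does NOT lie on the curve.


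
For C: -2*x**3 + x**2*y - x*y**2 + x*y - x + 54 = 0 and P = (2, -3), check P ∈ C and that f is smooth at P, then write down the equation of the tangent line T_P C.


Tangent line at P: -49*x + 18*y + 152 = 0.

Step 1: f(2, -3) = 0, so P lies on C.
Step 2: partial derivatives
  f_x(x, y) = -6*x**2 + 2*x*y - y**2 + y - 1, f_y(x, y) = x**2 - 2*x*y + x.
  f_x(P) = -49, f_y(P) = 18 (gradient nonzero, so P is smooth).
Step 3: tangent line at P: -49·(x − 2) + 18·(y − -3) = 0.
Expanding: -49*x + 18*y + 152 = 0.


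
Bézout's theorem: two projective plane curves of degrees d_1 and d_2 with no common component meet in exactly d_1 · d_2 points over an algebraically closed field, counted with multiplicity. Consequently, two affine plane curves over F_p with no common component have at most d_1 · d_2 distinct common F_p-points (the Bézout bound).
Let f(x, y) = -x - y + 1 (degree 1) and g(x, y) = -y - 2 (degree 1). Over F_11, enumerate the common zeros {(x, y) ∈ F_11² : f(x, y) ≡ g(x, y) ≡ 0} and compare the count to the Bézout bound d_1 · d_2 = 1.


Common zeros: {(3, 9)}; count = 1; Bézout bound = 1.

deg(f) = 1, deg(g) = 1, so Bézout bound = 1.
Scan x ∈ F_11. For each x, list the y ∈ F_11 with f(x, y) ≡ 0 and those with g(x, y) ≡ 0 (mod 11); the common zeros in that column are the intersection.
  x = 0: f ≡ 0 at y ∈ {1}; g ≡ 0 at y ∈ {9}; common: ∅.
  x = 1: f ≡ 0 at y ∈ {0}; g ≡ 0 at y ∈ {9}; common: ∅.
  x = 2: f ≡ 0 at y ∈ {10}; g ≡ 0 at y ∈ {9}; common: ∅.
  x = 3: f ≡ 0 at y ∈ {9}; g ≡ 0 at y ∈ {9}; common: {9}.
  x = 4: f ≡ 0 at y ∈ {8}; g ≡ 0 at y ∈ {9}; common: ∅.
  x = 5: f ≡ 0 at y ∈ {7}; g ≡ 0 at y ∈ {9}; common: ∅.
  x = 6: f ≡ 0 at y ∈ {6}; g ≡ 0 at y ∈ {9}; common: ∅.
  x = 7: f ≡ 0 at y ∈ {5}; g ≡ 0 at y ∈ {9}; common: ∅.
  x = 8: f ≡ 0 at y ∈ {4}; g ≡ 0 at y ∈ {9}; common: ∅.
  x = 9: f ≡ 0 at y ∈ {3}; g ≡ 0 at y ∈ {9}; common: ∅.
  x = 10: f ≡ 0 at y ∈ {2}; g ≡ 0 at y ∈ {9}; common: ∅.
Collecting: common zeros = {(3, 9)}, so the count is 1.
Comparison with the Bézout bound: 1 ≤ 1 = deg(f)·deg(g), as expected for curves with no common component (the bound is attained).


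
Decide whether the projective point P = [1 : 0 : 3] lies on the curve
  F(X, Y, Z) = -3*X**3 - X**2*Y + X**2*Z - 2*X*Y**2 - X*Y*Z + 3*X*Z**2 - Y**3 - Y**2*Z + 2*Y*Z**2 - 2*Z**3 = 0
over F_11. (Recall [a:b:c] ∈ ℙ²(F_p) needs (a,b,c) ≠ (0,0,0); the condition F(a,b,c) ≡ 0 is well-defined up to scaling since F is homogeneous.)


F(1,0,3) ≡ 6 (mod 11); P is NOT on the curve.

Evaluate F(1, 0, 3) term-by-term (mod 11).
  -3*X**3 ↦ -3·1·1·1 = -3
  -X**2*Y ↦ -1·1·0·1 = 0
  X**2*Z ↦ 1·1·1·3 = 3
  -2*X*Y**2 ↦ -2·1·0·1 = 0
  -X*Y*Z ↦ -1·1·0·3 = 0
  3*X*Z**2 ↦ 3·1·1·9 = 27
  -Y**3 ↦ -1·1·0·1 = 0
  -Y**2*Z ↦ -1·1·0·3 = 0
  2*Y*Z**2 ↦ 2·1·0·9 = 0
  -2*Z**3 ↦ -2·1·1·27 = -54
Sum: F(1, 0, 3) = (-3) + (0) + (3) + (0) + (0) + (27) + (0) + (0) + (0) + (-54) = -27.
Reducing mod 11: -27 ≡ 6 (mod 11).
Since F(a, b, c) ≡ 6 ≠ 0 (mod 11), P does NOT lie on the curve.


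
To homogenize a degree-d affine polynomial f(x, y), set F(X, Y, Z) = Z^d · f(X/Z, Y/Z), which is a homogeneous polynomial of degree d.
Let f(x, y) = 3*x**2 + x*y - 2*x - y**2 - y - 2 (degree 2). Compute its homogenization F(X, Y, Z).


F(X, Y, Z) = 3*X**2 + X*Y - 2*X*Z - Y**2 - Y*Z - 2*Z**2

deg(f) = 2.
Substitute x = X/Z, y = Y/Z into f, then multiply by Z^2.
  monomial 3·x^2·y^0 ↦ 3·X^2·Y^0·Z^0.
  monomial 1·x^1·y^1 ↦ 1·X^1·Y^1·Z^0.
  monomial -2·x^1·y^0 ↦ -2·X^1·Y^0·Z^1.
  monomial -1·x^0·y^2 ↦ -1·X^0·Y^2·Z^0.
  monomial -1·x^0·y^1 ↦ -1·X^0·Y^1·Z^1.
  monomial -2·x^0·y^0 ↦ -2·X^0·Y^0·Z^2.
Collecting: F(X, Y, Z) = 3*X**2 + X*Y - 2*X*Z - Y**2 - Y*Z - 2*Z**2.


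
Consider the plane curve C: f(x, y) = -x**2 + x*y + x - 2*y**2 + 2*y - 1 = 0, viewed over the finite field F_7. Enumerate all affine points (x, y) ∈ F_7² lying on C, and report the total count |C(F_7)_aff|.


Affine F_7-points: {(1, 1), (1, 4), (3, 0), (3, 6), (4, 4), (4, 6), (5, 0)}; count = 7.

For each of the 49 pairs (x, y) ∈ F_7², evaluate f(x, y) mod 7. Record the zeros.
  x = 0: [0↦6, 1↦6, 2↦2, 3↦1, 4↦3, 5↦1, 6↦2]  zeros at y ∈ ∅
  x = 1: [0↦6, 1↦0, 2↦4, 3↦4, 4↦0, 5↦6, 6↦1]  zeros at y ∈ {1, 4}
  x = 2: [0↦4, 1↦6, 2↦4, 3↦5, 4↦2, 5↦2, 6↦5]  zeros at y ∈ ∅
  x = 3: [0↦0, 1↦3, 2↦2, 3↦4, 4↦2, 5↦3, 6↦0]  zeros at y ∈ {0, 6}
  x = 4: [0↦1, 1↦5, 2↦5, 3↦1, 4↦0, 5↦2, 6↦0]  zeros at y ∈ {4, 6}
  x = 5: [0↦0, 1↦5, 2↦6, 3↦3, 4↦3, 5↦6, 6↦5]  zeros at y ∈ {0}
  x = 6: [0↦4, 1↦3, 2↦5, 3↦3, 4↦4, 5↦1, 6↦1]  zeros at y ∈ ∅
Collecting zeros: affine points = {(1, 1), (1, 4), (3, 0), (3, 6), (4, 4), (4, 6), (5, 0)}.
Total count |C(F_7)_aff| = 7.


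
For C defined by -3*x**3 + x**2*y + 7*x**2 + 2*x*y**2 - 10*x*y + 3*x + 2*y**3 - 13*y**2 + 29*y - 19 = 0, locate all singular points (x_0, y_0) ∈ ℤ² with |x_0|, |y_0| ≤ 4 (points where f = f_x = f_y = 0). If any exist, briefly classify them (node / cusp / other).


Singular points: {(1, 2)}; classification: cusp.

Compute partial derivatives:
  f_x = -9*x**2 + 2*x*y + 14*x + 2*y**2 - 10*y + 3.
  f_y = x**2 + 4*x*y - 10*x + 6*y**2 - 26*y + 29.
Scan x_0 ∈ {−4, ..., 4}. For each x_0, f_y(x_0, y) is a polynomial in y; find its integer roots y ∈ {−4, ..., 4}, then test f_x and f at those candidates.
  x = -4: f_y(-4, y) = 6*y**2 - 42*y + 85; no integer root y with |y| ≤ 4.
  x = -3: f_y(-3, y) = 6*y**2 - 38*y + 68; no integer root y with |y| ≤ 4.
  x = -2: f_y(-2, y) = 6*y**2 - 34*y + 53; no integer root y with |y| ≤ 4.
  x = -1: f_y(-1, y) = 6*y**2 - 30*y + 40; no integer root y with |y| ≤ 4.
  x = 0: f_y(0, y) = 6*y**2 - 26*y + 29; no integer root y with |y| ≤ 4.
  x = 1: f_y(1, y) = 6*y**2 - 22*y + 20; vanishes at y ∈ {2}. (1, 2): f_x = 0, f = 0 — SINGULAR.
  x = 2: f_y(2, y) = 6*y**2 - 18*y + 13; no integer root y with |y| ≤ 4.
  x = 3: f_y(3, y) = 6*y**2 - 14*y + 8; vanishes at y ∈ {1}. (3, 1): f_x = -38 ≠ 0.
  x = 4: f_y(4, y) = 6*y**2 - 10*y + 5; no integer root y with |y| ≤ 4.
Only singular point on the grid: (1, 2).
Classify: substitute x = 1 + u, y = 2 + v and expand: f = -3*u**3 + u**2*v + 2*u*v**2 + 2*v**3 + v**2.
No constant or linear terms (consistent with a singular point). Quadratic part: v**2. Cubic part: -3*u**3 + u**2*v + 2*u*v**2 + 2*v**3.
The quadratic part v**2 is a perfect square, so there is a single (double) tangent line v = 0, i.e. y = 2. Restricting the cubic part to that line (v = 0) leaves -3*u**3 ≠ 0, so f is not divisible by v and the branch is v² ≈ 3*u**3 to lowest order — this is a cusp.
Classification: cusp.


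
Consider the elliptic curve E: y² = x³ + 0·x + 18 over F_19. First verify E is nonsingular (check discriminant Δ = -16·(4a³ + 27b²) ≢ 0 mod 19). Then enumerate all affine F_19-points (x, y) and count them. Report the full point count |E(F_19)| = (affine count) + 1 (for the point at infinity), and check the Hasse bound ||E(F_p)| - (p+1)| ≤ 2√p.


Affine points = {(1, 0), (2, 8), (2, 11), (3, 8), (3, 11), (4, 5), (4, 14), (6, 5), (6, 14), (7, 0), (8, 6), (8, 13), (9, 5), (9, 14), (10, 7), (10, 12), (11, 0), (12, 6), (12, 13), (13, 7), (13, 12), (14, 8), (14, 11), (15, 7), (15, 12), (18, 6), (18, 13)}; affine count = 27; |E(F_19)| = 28.

Discriminant check: Δ ∝ 4a³ + 27b² = 4·0³ + 27·18² = 4·0 + 27·324 ≡ 8 (mod 19). Nonzero ⇒ E is nonsingular.
For each x ∈ F_19, compute rhs = x³ + 0·x + 18 mod 19, then count y ∈ F_19 with y² ≡ rhs.
  x = 0: rhs = 18, matching y values: none (0 points).
  x = 1: rhs = 0, matching y values: 0 (1 points).
  x = 2: rhs = 7, matching y values: 8, 11 (2 points).
  x = 3: rhs = 7, matching y values: 8, 11 (2 points).
  x = 4: rhs = 6, matching y values: 5, 14 (2 points).
  x = 5: rhs = 10, matching y values: none (0 points).
  x = 6: rhs = 6, matching y values: 5, 14 (2 points).
  x = 7: rhs = 0, matching y values: 0 (1 points).
  x = 8: rhs = 17, matching y values: 6, 13 (2 points).
  x = 9: rhs = 6, matching y values: 5, 14 (2 points).
  x = 10: rhs = 11, matching y values: 7, 12 (2 points).
  x = 11: rhs = 0, matching y values: 0 (1 points).
  x = 12: rhs = 17, matching y values: 6, 13 (2 points).
  x = 13: rhs = 11, matching y values: 7, 12 (2 points).
  x = 14: rhs = 7, matching y values: 8, 11 (2 points).
  x = 15: rhs = 11, matching y values: 7, 12 (2 points).
  x = 16: rhs = 10, matching y values: none (0 points).
  x = 17: rhs = 10, matching y values: none (0 points).
  x = 18: rhs = 17, matching y values: 6, 13 (2 points).
Total affine count: 27.
Full point count |E(F_19)| = 27 + 1 = 28.
Hasse bound: |28 − (19+1)| = |8| = 8 ≤ 2√19 ≈ 8.7178 ✓.


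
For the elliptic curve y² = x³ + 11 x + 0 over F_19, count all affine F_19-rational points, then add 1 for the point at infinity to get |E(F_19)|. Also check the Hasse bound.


Affine points = {(0, 0), (2, 7), (2, 12), (5, 3), (5, 16), (6, 4), (6, 15), (8, 7), (8, 12), (9, 7), (9, 12), (12, 6), (12, 13), (15, 5), (15, 14), (16, 4), (16, 15), (18, 8), (18, 11)}; affine count = 19; |E(F_19)| = 20.

Discriminant check: Δ ∝ 4a³ + 27b² = 4·11³ + 27·0² = 4·1331 + 27·0 ≡ 4 (mod 19). Nonzero ⇒ E is nonsingular.
For each x ∈ F_19, compute rhs = x³ + 11·x + 0 mod 19, then count y ∈ F_19 with y² ≡ rhs.
  x = 0: rhs = 0, matching y values: 0 (1 points).
  x = 1: rhs = 12, matching y values: none (0 points).
  x = 2: rhs = 11, matching y values: 7, 12 (2 points).
  x = 3: rhs = 3, matching y values: none (0 points).
  x = 4: rhs = 13, matching y values: none (0 points).
  x = 5: rhs = 9, matching y values: 3, 16 (2 points).
  x = 6: rhs = 16, matching y values: 4, 15 (2 points).
  x = 7: rhs = 2, matching y values: none (0 points).
  x = 8: rhs = 11, matching y values: 7, 12 (2 points).
  x = 9: rhs = 11, matching y values: 7, 12 (2 points).
  x = 10: rhs = 8, matching y values: none (0 points).
  x = 11: rhs = 8, matching y values: none (0 points).
  x = 12: rhs = 17, matching y values: 6, 13 (2 points).
  x = 13: rhs = 3, matching y values: none (0 points).
  x = 14: rhs = 10, matching y values: none (0 points).
  x = 15: rhs = 6, matching y values: 5, 14 (2 points).
  x = 16: rhs = 16, matching y values: 4, 15 (2 points).
  x = 17: rhs = 8, matching y values: none (0 points).
  x = 18: rhs = 7, matching y values: 8, 11 (2 points).
Total affine count: 19.
Full point count |E(F_19)| = 19 + 1 = 20.
Hasse bound: |20 − (19+1)| = |0| = 0 ≤ 2√19 ≈ 8.7178 ✓.


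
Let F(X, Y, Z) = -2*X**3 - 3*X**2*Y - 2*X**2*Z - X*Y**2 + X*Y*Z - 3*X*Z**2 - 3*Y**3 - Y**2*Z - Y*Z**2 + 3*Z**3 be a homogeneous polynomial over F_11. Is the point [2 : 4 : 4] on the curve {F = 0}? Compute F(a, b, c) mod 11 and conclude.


F(2,4,4) ≡ 10 (mod 11); P is NOT on the curve.

Evaluate F(2, 4, 4) term-by-term (mod 11).
  -2*X**3 ↦ -2·8·1·1 = -16
  -3*X**2*Y ↦ -3·4·4·1 = -48
  -2*X**2*Z ↦ -2·4·1·4 = -32
  -X*Y**2 ↦ -1·2·16·1 = -32
  X*Y*Z ↦ 1·2·4·4 = 32
  -3*X*Z**2 ↦ -3·2·1·16 = -96
  -3*Y**3 ↦ -3·1·64·1 = -192
  -Y**2*Z ↦ -1·1·16·4 = -64
  -Y*Z**2 ↦ -1·1·4·16 = -64
  3*Z**3 ↦ 3·1·1·64 = 192
Sum: F(2, 4, 4) = (-16) + (-48) + (-32) + (-32) + (32) + (-96) + (-192) + (-64) + (-64) + (192) = -320.
Reducing mod 11: -320 ≡ 10 (mod 11).
Since F(a, b, c) ≡ 10 ≠ 0 (mod 11), P does NOT lie on the curve.


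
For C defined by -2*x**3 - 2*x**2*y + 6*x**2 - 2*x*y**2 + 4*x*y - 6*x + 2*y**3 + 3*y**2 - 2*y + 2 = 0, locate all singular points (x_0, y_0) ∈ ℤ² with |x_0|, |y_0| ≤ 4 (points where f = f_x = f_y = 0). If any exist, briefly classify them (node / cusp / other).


Singular points: {(1, 0)}; classification: cusp.

Compute partial derivatives:
  f_x = -6*x**2 - 4*x*y + 12*x - 2*y**2 + 4*y - 6.
  f_y = -2*x**2 - 4*x*y + 4*x + 6*y**2 + 6*y - 2.
Scan x_0 ∈ {−4, ..., 4}. For each x_0, f_y(x_0, y) is a polynomial in y; find its integer roots y ∈ {−4, ..., 4}, then test f_x and f at those candidates.
  x = -4: f_y(-4, y) = 6*y**2 + 22*y - 50; no integer root y with |y| ≤ 4.
  x = -3: f_y(-3, y) = 6*y**2 + 18*y - 32; no integer root y with |y| ≤ 4.
  x = -2: f_y(-2, y) = 6*y**2 + 14*y - 18; no integer root y with |y| ≤ 4.
  x = -1: f_y(-1, y) = 6*y**2 + 10*y - 8; no integer root y with |y| ≤ 4.
  x = 0: f_y(0, y) = 6*y**2 + 6*y - 2; no integer root y with |y| ≤ 4.
  x = 1: f_y(1, y) = 6*y**2 + 2*y; vanishes at y ∈ {0}. (1, 0): f_x = 0, f = 0 — SINGULAR.
  x = 2: f_y(2, y) = 6*y**2 - 2*y - 2; no integer root y with |y| ≤ 4.
  x = 3: f_y(3, y) = 6*y**2 - 6*y - 8; no integer root y with |y| ≤ 4.
  x = 4: f_y(4, y) = 6*y**2 - 10*y - 18; no integer root y with |y| ≤ 4.
Only singular point on the grid: (1, 0).
Classify: substitute x = 1 + u, y = 0 + v and expand: f = -2*u**3 - 2*u**2*v - 2*u*v**2 + 2*v**3 + v**2.
No constant or linear terms (consistent with a singular point). Quadratic part: v**2. Cubic part: -2*u**3 - 2*u**2*v - 2*u*v**2 + 2*v**3.
The quadratic part v**2 is a perfect square, so there is a single (double) tangent line v = 0, i.e. y = 0. Restricting the cubic part to that line (v = 0) leaves -2*u**3 ≠ 0, so f is not divisible by v and the branch is v² ≈ 2*u**3 to lowest order — this is a cusp.
Classification: cusp.


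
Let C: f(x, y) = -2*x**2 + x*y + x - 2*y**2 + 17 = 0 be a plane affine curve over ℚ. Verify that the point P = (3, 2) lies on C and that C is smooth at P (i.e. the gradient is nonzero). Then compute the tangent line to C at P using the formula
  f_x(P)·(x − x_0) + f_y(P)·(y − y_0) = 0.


Tangent line at P: -9*x - 5*y + 37 = 0.

Step 1: f(3, 2) = 0, so P lies on C.
Step 2: partial derivatives
  f_x(x, y) = -4*x + y + 1, f_y(x, y) = x - 4*y.
  f_x(P) = -9, f_y(P) = -5 (gradient nonzero, so P is smooth).
Step 3: tangent line at P: -9·(x − 3) + -5·(y − 2) = 0.
Expanding: -9*x - 5*y + 37 = 0.


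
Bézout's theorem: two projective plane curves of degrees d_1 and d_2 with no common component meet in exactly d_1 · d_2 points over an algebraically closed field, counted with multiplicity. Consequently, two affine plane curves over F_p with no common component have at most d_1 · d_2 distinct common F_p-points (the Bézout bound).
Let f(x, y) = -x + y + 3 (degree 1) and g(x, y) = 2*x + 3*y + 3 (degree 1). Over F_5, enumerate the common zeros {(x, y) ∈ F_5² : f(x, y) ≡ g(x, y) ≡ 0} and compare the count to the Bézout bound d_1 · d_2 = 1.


Common zeros: ∅; count = 0; Bézout bound = 1.

deg(f) = 1, deg(g) = 1, so Bézout bound = 1.
Scan x ∈ F_5. For each x, list the y ∈ F_5 with f(x, y) ≡ 0 and those with g(x, y) ≡ 0 (mod 5); the common zeros in that column are the intersection.
  x = 0: f ≡ 0 at y ∈ {2}; g ≡ 0 at y ∈ {4}; common: ∅.
  x = 1: f ≡ 0 at y ∈ {3}; g ≡ 0 at y ∈ {0}; common: ∅.
  x = 2: f ≡ 0 at y ∈ {4}; g ≡ 0 at y ∈ {1}; common: ∅.
  x = 3: f ≡ 0 at y ∈ {0}; g ≡ 0 at y ∈ {2}; common: ∅.
  x = 4: f ≡ 0 at y ∈ {1}; g ≡ 0 at y ∈ {3}; common: ∅.
Collecting: common zeros = ∅, so the count is 0.
Comparison with the Bézout bound: 0 ≤ 1 = deg(f)·deg(g), as expected for curves with no common component (the affine F_5-count falls short of the bound because intersections may lie at infinity, over extension fields, or carry multiplicity).


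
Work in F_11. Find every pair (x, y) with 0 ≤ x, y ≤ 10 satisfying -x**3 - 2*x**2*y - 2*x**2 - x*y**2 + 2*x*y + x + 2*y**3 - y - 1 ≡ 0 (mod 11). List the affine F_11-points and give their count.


Affine F_11-points: {(0, 1), (1, 7), (3, 3), (4, 2), (5, 6), (6, 4), (7, 4), (7, 8), (8, 3), (9, 8), (10, 4), (10, 8)}; count = 12.

For each of the 121 pairs (x, y) ∈ F_11², evaluate f(x, y) mod 11. Record the zeros.
  x = 0: [0↦10, 1↦0, 2↦2, 3↦6, 4↦2, 5↦2, 6↦7, 7↦7, 8↦3, 9↦7, 10↦9]  zeros at y ∈ {1}
  x = 1: [0↦8, 1↦8, 2↦7, 3↦6, 4↦6, 5↦8, 6↦2, 7↦0, 8↦3, 9↦1, 10↦6]  zeros at y ∈ {7}
  x = 2: [0↦7, 1↦2, 2↦5, 3↦6, 4↦6, 5↦6, 6↦7, 7↦10, 8↦5, 9↦4, 10↦8]  zeros at y ∈ ∅
  x = 3: [0↦1, 1↦9, 2↦1, 3↦0, 4↦7, 5↦1, 6↦5, 7↦9, 8↦3, 9↦10, 10↦9]  zeros at y ∈ {3}
  x = 4: [0↦6, 1↦1, 2↦0, 3↦4, 4↦3, 5↦9, 6↦1, 7↦2, 8↦2, 9↦2, 10↦3]  zeros at y ∈ {2}
  x = 5: [0↦5, 1↦5, 2↦7, 3↦1, 4↦10, 5↦2, 6↦0, 7↦5, 8↦7, 9↦7, 10↦6]  zeros at y ∈ {6}
  x = 6: [0↦3, 1↦4, 2↦5, 3↦7, 4↦0, 5↦7, 6↦7, 7↦1, 8↦1, 9↦8, 10↦1]  zeros at y ∈ {4}
  x = 7: [0↦5, 1↦3, 2↦10, 3↦5, 4↦0, 5↦7, 6↦5, 7↦6, 8↦0, 9↦10, 10↦4]  zeros at y ∈ {4, 8}
  x = 8: [0↦5, 1↦7, 2↦5, 3↦0, 4↦4, 5↦7, 6↦10, 7↦3, 8↦9, 9↦7, 10↦9]  zeros at y ∈ {3}
  x = 9: [0↦8, 1↦10, 2↦6, 3↦8, 4↦6, 5↦1, 6↦5, 7↦8, 8↦0, 9↦4, 10↦10]  zeros at y ∈ {8}
  x = 10: [0↦8, 1↦6, 2↦7, 3↦1, 4↦0, 5↦5, 6↦6, 7↦4, 8↦0, 9↦6, 10↦1]  zeros at y ∈ {4, 8}
Collecting zeros: affine points = {(0, 1), (1, 7), (3, 3), (4, 2), (5, 6), (6, 4), (7, 4), (7, 8), (8, 3), (9, 8), (10, 4), (10, 8)}.
Total count |C(F_11)_aff| = 12.


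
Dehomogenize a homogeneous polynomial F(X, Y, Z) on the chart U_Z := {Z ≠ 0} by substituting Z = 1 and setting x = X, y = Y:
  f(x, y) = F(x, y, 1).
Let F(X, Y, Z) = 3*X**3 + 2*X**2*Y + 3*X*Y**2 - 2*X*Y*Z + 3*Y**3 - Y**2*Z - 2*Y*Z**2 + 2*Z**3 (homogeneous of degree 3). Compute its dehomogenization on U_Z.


f(x, y) = 3*x**3 + 2*x**2*y + 3*x*y**2 - 2*x*y + 3*y**3 - y**2 - 2*y + 2

On U_Z we set Z = 1. Each monomial c·X^i·Y^j·Z^k in F becomes c·x^i·y^j·1^k = c·x^i·y^j.
Substituting Z = 1: F(X, Y, 1) = 3*x**3 + 2*x**2*y + 3*x*y**2 - 2*x*y + 3*y**3 - y**2 - 2*y + 2.
Note: deg(f) ≤ deg(F) = 3; strict inequality happens when F is divisible by Z (lost terms).


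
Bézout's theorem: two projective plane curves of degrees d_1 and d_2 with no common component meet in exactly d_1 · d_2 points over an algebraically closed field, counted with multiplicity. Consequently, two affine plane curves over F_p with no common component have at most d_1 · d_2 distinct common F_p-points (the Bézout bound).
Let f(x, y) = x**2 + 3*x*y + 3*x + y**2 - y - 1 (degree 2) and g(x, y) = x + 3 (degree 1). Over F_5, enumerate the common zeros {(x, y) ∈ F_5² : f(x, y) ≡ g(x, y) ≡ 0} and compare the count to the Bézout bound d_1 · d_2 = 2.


Common zeros: {(2, 1), (2, 4)}; count = 2; Bézout bound = 2.

deg(f) = 2, deg(g) = 1, so Bézout bound = 2.
Scan x ∈ F_5. For each x, list the y ∈ F_5 with f(x, y) ≡ 0 and those with g(x, y) ≡ 0 (mod 5); the common zeros in that column are the intersection.
  x = 0: f ≡ 0 at y ∈ {3}; g ≡ 0 at y ∈ ∅; common: ∅.
  x = 1: f ≡ 0 at y ∈ ∅; g ≡ 0 at y ∈ ∅; common: ∅.
  x = 2: f ≡ 0 at y ∈ {1, 4}; g ≡ 0 at y ∈ {0, 1, 2, 3, 4}; common: {1, 4}.
  x = 3: f ≡ 0 at y ∈ {3, 4}; g ≡ 0 at y ∈ ∅; common: ∅.
  x = 4: f ≡ 0 at y ∈ ∅; g ≡ 0 at y ∈ ∅; common: ∅.
Collecting: common zeros = {(2, 1), (2, 4)}, so the count is 2.
Comparison with the Bézout bound: 2 ≤ 2 = deg(f)·deg(g), as expected for curves with no common component (the bound is attained).


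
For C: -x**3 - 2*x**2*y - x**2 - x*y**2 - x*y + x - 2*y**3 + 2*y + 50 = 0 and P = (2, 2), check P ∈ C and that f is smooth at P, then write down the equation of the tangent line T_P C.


Tangent line at P: -37*x - 40*y + 154 = 0.

Step 1: f(2, 2) = 0, so P lies on C.
Step 2: partial derivatives
  f_x(x, y) = -3*x**2 - 4*x*y - 2*x - y**2 - y + 1, f_y(x, y) = -2*x**2 - 2*x*y - x - 6*y**2 + 2.
  f_x(P) = -37, f_y(P) = -40 (gradient nonzero, so P is smooth).
Step 3: tangent line at P: -37·(x − 2) + -40·(y − 2) = 0.
Expanding: -37*x - 40*y + 154 = 0.


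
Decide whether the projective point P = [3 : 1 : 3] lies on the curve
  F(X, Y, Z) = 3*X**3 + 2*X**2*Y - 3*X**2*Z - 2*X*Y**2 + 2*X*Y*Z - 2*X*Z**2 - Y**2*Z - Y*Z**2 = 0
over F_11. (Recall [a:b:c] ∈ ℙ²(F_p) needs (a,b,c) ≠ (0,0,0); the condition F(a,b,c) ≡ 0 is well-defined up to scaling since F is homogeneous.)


F(3,1,3) ≡ 8 (mod 11); P is NOT on the curve.

Evaluate F(3, 1, 3) term-by-term (mod 11).
  3*X**3 ↦ 3·27·1·1 = 81
  2*X**2*Y ↦ 2·9·1·1 = 18
  -3*X**2*Z ↦ -3·9·1·3 = -81
  -2*X*Y**2 ↦ -2·3·1·1 = -6
  2*X*Y*Z ↦ 2·3·1·3 = 18
  -2*X*Z**2 ↦ -2·3·1·9 = -54
  -Y**2*Z ↦ -1·1·1·3 = -3
  -Y*Z**2 ↦ -1·1·1·9 = -9
Sum: F(3, 1, 3) = (81) + (18) + (-81) + (-6) + (18) + (-54) + (-3) + (-9) = -36.
Reducing mod 11: -36 ≡ 8 (mod 11).
Since F(a, b, c) ≡ 8 ≠ 0 (mod 11), P does NOT lie on the curve.


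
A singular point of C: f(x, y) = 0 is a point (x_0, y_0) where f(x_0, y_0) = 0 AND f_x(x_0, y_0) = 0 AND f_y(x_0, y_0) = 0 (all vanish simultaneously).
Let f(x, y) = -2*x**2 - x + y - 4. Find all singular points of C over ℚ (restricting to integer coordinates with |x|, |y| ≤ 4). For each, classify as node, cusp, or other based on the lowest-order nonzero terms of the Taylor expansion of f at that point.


No singular points in the scanned grid; C is smooth there.

Compute partial derivatives:
  f_x = -4*x - 1.
  f_y = 1.
f_y = 1 is a nonzero constant, so f_y never vanishes: no point (x, y) can satisfy f = f_x = f_y = 0. In particular no (x, y) ∈ {−4, ..., 4}² is singular; the curve is smooth.


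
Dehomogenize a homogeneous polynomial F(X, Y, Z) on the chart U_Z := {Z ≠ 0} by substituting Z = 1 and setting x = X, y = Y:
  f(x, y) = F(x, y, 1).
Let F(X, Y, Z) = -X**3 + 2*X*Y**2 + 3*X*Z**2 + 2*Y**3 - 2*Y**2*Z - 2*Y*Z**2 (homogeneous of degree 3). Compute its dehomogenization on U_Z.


f(x, y) = -x**3 + 2*x*y**2 + 3*x + 2*y**3 - 2*y**2 - 2*y

On U_Z we set Z = 1. Each monomial c·X^i·Y^j·Z^k in F becomes c·x^i·y^j·1^k = c·x^i·y^j.
Substituting Z = 1: F(X, Y, 1) = -x**3 + 2*x*y**2 + 3*x + 2*y**3 - 2*y**2 - 2*y.
Note: deg(f) ≤ deg(F) = 3; strict inequality happens when F is divisible by Z (lost terms).


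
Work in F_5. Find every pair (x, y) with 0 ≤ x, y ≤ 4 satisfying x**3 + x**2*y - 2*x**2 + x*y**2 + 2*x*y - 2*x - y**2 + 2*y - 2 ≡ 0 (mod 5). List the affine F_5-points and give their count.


Affine F_5-points: {(0, 3), (0, 4), (1, 0), (1, 1), (1, 2), (1, 3), (1, 4), (2, 1), (2, 4), (3, 1), (3, 3)}; count = 11.

For each of the 25 pairs (x, y) ∈ F_5², evaluate f(x, y) mod 5. Record the zeros.
  x = 0: [0↦3, 1↦4, 2↦3, 3↦0, 4↦0]  zeros at y ∈ {3, 4}
  x = 1: [0↦0, 1↦0, 2↦0, 3↦0, 4↦0]  zeros at y ∈ {0, 1, 2, 3, 4}
  x = 2: [0↦4, 1↦0, 2↦3, 3↦3, 4↦0]  zeros at y ∈ {1, 4}
  x = 3: [0↦1, 1↦0, 2↦3, 3↦0, 4↦1]  zeros at y ∈ {1, 3}
  x = 4: [0↦2, 1↦1, 2↦1, 3↦2, 4↦4]  zeros at y ∈ ∅
Collecting zeros: affine points = {(0, 3), (0, 4), (1, 0), (1, 1), (1, 2), (1, 3), (1, 4), (2, 1), (2, 4), (3, 1), (3, 3)}.
Total count |C(F_5)_aff| = 11.


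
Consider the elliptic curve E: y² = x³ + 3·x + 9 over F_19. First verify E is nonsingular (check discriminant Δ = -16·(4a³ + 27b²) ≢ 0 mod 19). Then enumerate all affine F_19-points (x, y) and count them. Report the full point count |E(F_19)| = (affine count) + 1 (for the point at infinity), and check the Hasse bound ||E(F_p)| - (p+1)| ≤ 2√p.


Affine points = {(0, 3), (0, 16), (2, 2), (2, 17), (3, 8), (3, 11), (4, 3), (4, 16), (5, 4), (5, 15), (9, 9), (9, 10), (11, 9), (11, 10), (12, 5), (12, 14), (15, 3), (15, 16), (16, 7), (16, 12), (18, 9), (18, 10)}; affine count = 22; |E(F_19)| = 23.

Discriminant check: Δ ∝ 4a³ + 27b² = 4·3³ + 27·9² = 4·27 + 27·81 ≡ 15 (mod 19). Nonzero ⇒ E is nonsingular.
For each x ∈ F_19, compute rhs = x³ + 3·x + 9 mod 19, then count y ∈ F_19 with y² ≡ rhs.
  x = 0: rhs = 9, matching y values: 3, 16 (2 points).
  x = 1: rhs = 13, matching y values: none (0 points).
  x = 2: rhs = 4, matching y values: 2, 17 (2 points).
  x = 3: rhs = 7, matching y values: 8, 11 (2 points).
  x = 4: rhs = 9, matching y values: 3, 16 (2 points).
  x = 5: rhs = 16, matching y values: 4, 15 (2 points).
  x = 6: rhs = 15, matching y values: none (0 points).
  x = 7: rhs = 12, matching y values: none (0 points).
  x = 8: rhs = 13, matching y values: none (0 points).
  x = 9: rhs = 5, matching y values: 9, 10 (2 points).
  x = 10: rhs = 13, matching y values: none (0 points).
  x = 11: rhs = 5, matching y values: 9, 10 (2 points).
  x = 12: rhs = 6, matching y values: 5, 14 (2 points).
  x = 13: rhs = 3, matching y values: none (0 points).
  x = 14: rhs = 2, matching y values: none (0 points).
  x = 15: rhs = 9, matching y values: 3, 16 (2 points).
  x = 16: rhs = 11, matching y values: 7, 12 (2 points).
  x = 17: rhs = 14, matching y values: none (0 points).
  x = 18: rhs = 5, matching y values: 9, 10 (2 points).
Total affine count: 22.
Full point count |E(F_19)| = 22 + 1 = 23.
Hasse bound: |23 − (19+1)| = |3| = 3 ≤ 2√19 ≈ 8.7178 ✓.


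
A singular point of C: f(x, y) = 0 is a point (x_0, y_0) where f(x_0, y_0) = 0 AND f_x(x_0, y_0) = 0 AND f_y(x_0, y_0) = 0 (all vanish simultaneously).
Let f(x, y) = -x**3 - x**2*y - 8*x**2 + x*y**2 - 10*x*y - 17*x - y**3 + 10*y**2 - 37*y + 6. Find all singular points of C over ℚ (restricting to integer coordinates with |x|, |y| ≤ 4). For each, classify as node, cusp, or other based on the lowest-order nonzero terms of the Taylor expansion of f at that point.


Singular points: {(-3, 2)}; classification: node.

Compute partial derivatives:
  f_x = -3*x**2 - 2*x*y - 16*x + y**2 - 10*y - 17.
  f_y = -x**2 + 2*x*y - 10*x - 3*y**2 + 20*y - 37.
Scan x_0 ∈ {−4, ..., 4}. For each x_0, f_y(x_0, y) is a polynomial in y; find its integer roots y ∈ {−4, ..., 4}, then test f_x and f at those candidates.
  x = -4: f_y(-4, y) = -3*y**2 + 12*y - 13; no integer root y with |y| ≤ 4.
  x = -3: f_y(-3, y) = -3*y**2 + 14*y - 16; vanishes at y ∈ {2}. (-3, 2): f_x = 0, f = 0 — SINGULAR.
  x = -2: f_y(-2, y) = -3*y**2 + 16*y - 21; vanishes at y ∈ {3}. (-2, 3): f_x = -6 ≠ 0.
  x = -1: f_y(-1, y) = -3*y**2 + 18*y - 28; no integer root y with |y| ≤ 4.
  x = 0: f_y(0, y) = -3*y**2 + 20*y - 37; no integer root y with |y| ≤ 4.
  x = 1: f_y(1, y) = -3*y**2 + 22*y - 48; no integer root y with |y| ≤ 4.
  x = 2: f_y(2, y) = -3*y**2 + 24*y - 61; no integer root y with |y| ≤ 4.
  x = 3: f_y(3, y) = -3*y**2 + 26*y - 76; no integer root y with |y| ≤ 4.
  x = 4: f_y(4, y) = -3*y**2 + 28*y - 93; no integer root y with |y| ≤ 4.
Only singular point on the grid: (-3, 2).
Classify: substitute x = -3 + u, y = 2 + v and expand: f = -u**3 - u**2*v - u**2 + u*v**2 - v**3 + v**2.
No constant or linear terms (consistent with a singular point). Quadratic part: -u**2 + v**2. Cubic part: -u**3 - u**2*v + u*v**2 - v**3.
The quadratic part v**2 - u**2 = (v − u)(v + u) splits into two distinct linear factors, so there are two distinct tangent lines y − 2 = ±(x − -3) — this is a node (ordinary double point).
Classification: node.


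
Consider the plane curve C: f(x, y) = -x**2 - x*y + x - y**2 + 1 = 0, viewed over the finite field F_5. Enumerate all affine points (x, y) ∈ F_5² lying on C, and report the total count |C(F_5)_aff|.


Affine F_5-points: {(0, 1), (0, 4), (1, 2), (2, 4), (3, 0), (3, 2)}; count = 6.

For each of the 25 pairs (x, y) ∈ F_5², evaluate f(x, y) mod 5. Record the zeros.
  x = 0: [0↦1, 1↦0, 2↦2, 3↦2, 4↦0]  zeros at y ∈ {1, 4}
  x = 1: [0↦1, 1↦4, 2↦0, 3↦4, 4↦1]  zeros at y ∈ {2}
  x = 2: [0↦4, 1↦1, 2↦1, 3↦4, 4↦0]  zeros at y ∈ {4}
  x = 3: [0↦0, 1↦1, 2↦0, 3↦2, 4↦2]  zeros at y ∈ {0, 2}
  x = 4: [0↦4, 1↦4, 2↦2, 3↦3, 4↦2]  zeros at y ∈ ∅
Collecting zeros: affine points = {(0, 1), (0, 4), (1, 2), (2, 4), (3, 0), (3, 2)}.
Total count |C(F_5)_aff| = 6.


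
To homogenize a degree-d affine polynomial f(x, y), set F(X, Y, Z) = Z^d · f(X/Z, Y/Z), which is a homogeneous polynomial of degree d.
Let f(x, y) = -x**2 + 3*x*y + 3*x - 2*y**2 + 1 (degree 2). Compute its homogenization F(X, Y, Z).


F(X, Y, Z) = -X**2 + 3*X*Y + 3*X*Z - 2*Y**2 + Z**2

deg(f) = 2.
Substitute x = X/Z, y = Y/Z into f, then multiply by Z^2.
  monomial -1·x^2·y^0 ↦ -1·X^2·Y^0·Z^0.
  monomial 3·x^1·y^1 ↦ 3·X^1·Y^1·Z^0.
  monomial 3·x^1·y^0 ↦ 3·X^1·Y^0·Z^1.
  monomial -2·x^0·y^2 ↦ -2·X^0·Y^2·Z^0.
  monomial 1·x^0·y^0 ↦ 1·X^0·Y^0·Z^2.
Collecting: F(X, Y, Z) = -X**2 + 3*X*Y + 3*X*Z - 2*Y**2 + Z**2.


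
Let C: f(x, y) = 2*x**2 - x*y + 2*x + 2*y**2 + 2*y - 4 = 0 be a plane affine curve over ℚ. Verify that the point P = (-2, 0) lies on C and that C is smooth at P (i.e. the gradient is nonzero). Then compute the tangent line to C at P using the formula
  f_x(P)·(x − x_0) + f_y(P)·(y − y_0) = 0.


Tangent line at P: -6*x + 4*y - 12 = 0.

Step 1: f(-2, 0) = 0, so P lies on C.
Step 2: partial derivatives
  f_x(x, y) = 4*x - y + 2, f_y(x, y) = -x + 4*y + 2.
  f_x(P) = -6, f_y(P) = 4 (gradient nonzero, so P is smooth).
Step 3: tangent line at P: -6·(x − -2) + 4·(y − 0) = 0.
Expanding: -6*x + 4*y - 12 = 0.


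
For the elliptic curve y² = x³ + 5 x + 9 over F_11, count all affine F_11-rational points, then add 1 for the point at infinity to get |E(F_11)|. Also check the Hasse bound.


Affine points = {(0, 3), (0, 8), (1, 2), (1, 9), (2, 4), (2, 7), (4, 4), (4, 7), (5, 4), (5, 7), (8, 0), (10, 5), (10, 6)}; affine count = 13; |E(F_11)| = 14.

Discriminant check: Δ ∝ 4a³ + 27b² = 4·5³ + 27·9² = 4·125 + 27·81 ≡ 3 (mod 11). Nonzero ⇒ E is nonsingular.
For each x ∈ F_11, compute rhs = x³ + 5·x + 9 mod 11, then count y ∈ F_11 with y² ≡ rhs.
  x = 0: rhs = 9, matching y values: 3, 8 (2 points).
  x = 1: rhs = 4, matching y values: 2, 9 (2 points).
  x = 2: rhs = 5, matching y values: 4, 7 (2 points).
  x = 3: rhs = 7, matching y values: none (0 points).
  x = 4: rhs = 5, matching y values: 4, 7 (2 points).
  x = 5: rhs = 5, matching y values: 4, 7 (2 points).
  x = 6: rhs = 2, matching y values: none (0 points).
  x = 7: rhs = 2, matching y values: none (0 points).
  x = 8: rhs = 0, matching y values: 0 (1 points).
  x = 9: rhs = 2, matching y values: none (0 points).
  x = 10: rhs = 3, matching y values: 5, 6 (2 points).
Total affine count: 13.
Full point count |E(F_11)| = 13 + 1 = 14.
Hasse bound: |14 − (11+1)| = |2| = 2 ≤ 2√11 ≈ 6.6332 ✓.


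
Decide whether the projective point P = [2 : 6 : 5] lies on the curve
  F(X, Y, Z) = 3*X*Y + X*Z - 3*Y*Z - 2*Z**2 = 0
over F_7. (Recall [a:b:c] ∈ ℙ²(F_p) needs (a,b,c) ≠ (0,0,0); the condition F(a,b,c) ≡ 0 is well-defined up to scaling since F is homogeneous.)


F(2,6,5) ≡ 4 (mod 7); P is NOT on the curve.

Evaluate F(2, 6, 5) term-by-term (mod 7).
  3*X*Y ↦ 3·2·6·1 = 36
  X*Z ↦ 1·2·1·5 = 10
  -3*Y*Z ↦ -3·1·6·5 = -90
  -2*Z**2 ↦ -2·1·1·25 = -50
Sum: F(2, 6, 5) = (36) + (10) + (-90) + (-50) = -94.
Reducing mod 7: -94 ≡ 4 (mod 7).
Since F(a, b, c) ≡ 4 ≠ 0 (mod 7), P does NOT lie on the curve.


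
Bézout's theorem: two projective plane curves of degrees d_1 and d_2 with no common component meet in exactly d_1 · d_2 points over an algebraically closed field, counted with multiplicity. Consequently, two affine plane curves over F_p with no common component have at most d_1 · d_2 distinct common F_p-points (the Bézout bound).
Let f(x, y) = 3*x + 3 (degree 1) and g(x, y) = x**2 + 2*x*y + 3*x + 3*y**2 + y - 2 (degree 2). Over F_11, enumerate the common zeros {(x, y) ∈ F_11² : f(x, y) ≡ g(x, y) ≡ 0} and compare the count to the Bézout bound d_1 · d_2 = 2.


Common zeros: {(10, 5), (10, 10)}; count = 2; Bézout bound = 2.

deg(f) = 1, deg(g) = 2, so Bézout bound = 2.
Scan x ∈ F_11. For each x, list the y ∈ F_11 with f(x, y) ≡ 0 and those with g(x, y) ≡ 0 (mod 11); the common zeros in that column are the intersection.
  x = 0: f ≡ 0 at y ∈ ∅; g ≡ 0 at y ∈ {8, 10}; common: ∅.
  x = 1: f ≡ 0 at y ∈ ∅; g ≡ 0 at y ∈ ∅; common: ∅.
  x = 2: f ≡ 0 at y ∈ ∅; g ≡ 0 at y ∈ ∅; common: ∅.
  x = 3: f ≡ 0 at y ∈ ∅; g ≡ 0 at y ∈ {8}; common: ∅.
  x = 4: f ≡ 0 at y ∈ ∅; g ≡ 0 at y ∈ {4}; common: ∅.
  x = 5: f ≡ 0 at y ∈ ∅; g ≡ 0 at y ∈ ∅; common: ∅.
  x = 6: f ≡ 0 at y ∈ ∅; g ≡ 0 at y ∈ ∅; common: ∅.
  x = 7: f ≡ 0 at y ∈ ∅; g ≡ 0 at y ∈ {2, 4}; common: ∅.
  x = 8: f ≡ 0 at y ∈ ∅; g ≡ 0 at y ∈ {2, 7}; common: ∅.
  x = 9: f ≡ 0 at y ∈ ∅; g ≡ 0 at y ∈ ∅; common: ∅.
  x = 10: f ≡ 0 at y ∈ {0, 1, 2, 3, 4, 5, 6, 7, 8, 9, 10}; g ≡ 0 at y ∈ {5, 10}; common: {5, 10}.
Collecting: common zeros = {(10, 5), (10, 10)}, so the count is 2.
Comparison with the Bézout bound: 2 ≤ 2 = deg(f)·deg(g), as expected for curves with no common component (the bound is attained).


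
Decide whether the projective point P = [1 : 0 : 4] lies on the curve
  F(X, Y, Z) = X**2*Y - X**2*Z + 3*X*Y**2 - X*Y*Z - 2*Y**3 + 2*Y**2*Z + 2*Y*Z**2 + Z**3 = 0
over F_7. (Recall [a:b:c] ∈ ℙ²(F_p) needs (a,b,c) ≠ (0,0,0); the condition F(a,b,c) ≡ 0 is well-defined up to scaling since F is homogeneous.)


F(1,0,4) ≡ 4 (mod 7); P is NOT on the curve.

Evaluate F(1, 0, 4) term-by-term (mod 7).
  X**2*Y ↦ 1·1·0·1 = 0
  -X**2*Z ↦ -1·1·1·4 = -4
  3*X*Y**2 ↦ 3·1·0·1 = 0
  -X*Y*Z ↦ -1·1·0·4 = 0
  -2*Y**3 ↦ -2·1·0·1 = 0
  2*Y**2*Z ↦ 2·1·0·4 = 0
  2*Y*Z**2 ↦ 2·1·0·16 = 0
  Z**3 ↦ 1·1·1·64 = 64
Sum: F(1, 0, 4) = (0) + (-4) + (0) + (0) + (0) + (0) + (0) + (64) = 60.
Reducing mod 7: 60 ≡ 4 (mod 7).
Since F(a, b, c) ≡ 4 ≠ 0 (mod 7), P does NOT lie on the curve.


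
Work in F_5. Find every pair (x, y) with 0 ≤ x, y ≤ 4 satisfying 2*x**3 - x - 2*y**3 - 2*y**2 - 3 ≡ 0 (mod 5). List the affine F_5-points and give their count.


Affine F_5-points: {(0, 3)}; count = 1.

For each of the 25 pairs (x, y) ∈ F_5², evaluate f(x, y) mod 5. Record the zeros.
  x = 0: [0↦2, 1↦3, 2↦3, 3↦0, 4↦2]  zeros at y ∈ {3}
  x = 1: [0↦3, 1↦4, 2↦4, 3↦1, 4↦3]  zeros at y ∈ ∅
  x = 2: [0↦1, 1↦2, 2↦2, 3↦4, 4↦1]  zeros at y ∈ ∅
  x = 3: [0↦3, 1↦4, 2↦4, 3↦1, 4↦3]  zeros at y ∈ ∅
  x = 4: [0↦1, 1↦2, 2↦2, 3↦4, 4↦1]  zeros at y ∈ ∅
Collecting zeros: affine points = {(0, 3)}.
Total count |C(F_5)_aff| = 1.


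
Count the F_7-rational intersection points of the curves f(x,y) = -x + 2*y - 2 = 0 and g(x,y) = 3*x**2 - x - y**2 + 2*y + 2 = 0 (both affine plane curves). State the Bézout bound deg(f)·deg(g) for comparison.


Common zeros: ∅; count = 0; Bézout bound = 2.

deg(f) = 1, deg(g) = 2, so Bézout bound = 2.
Scan x ∈ F_7. For each x, list the y ∈ F_7 with f(x, y) ≡ 0 and those with g(x, y) ≡ 0 (mod 7); the common zeros in that column are the intersection.
  x = 0: f ≡ 0 at y ∈ {1}; g ≡ 0 at y ∈ ∅; common: ∅.
  x = 1: f ≡ 0 at y ∈ {5}; g ≡ 0 at y ∈ ∅; common: ∅.
  x = 2: f ≡ 0 at y ∈ {2}; g ≡ 0 at y ∈ ∅; common: ∅.
  x = 3: f ≡ 0 at y ∈ {6}; g ≡ 0 at y ∈ ∅; common: ∅.
  x = 4: f ≡ 0 at y ∈ {3}; g ≡ 0 at y ∈ ∅; common: ∅.
  x = 5: f ≡ 0 at y ∈ {0}; g ≡ 0 at y ∈ ∅; common: ∅.
  x = 6: f ≡ 0 at y ∈ {4}; g ≡ 0 at y ∈ {1}; common: ∅.
Collecting: common zeros = ∅, so the count is 0.
Comparison with the Bézout bound: 0 ≤ 2 = deg(f)·deg(g), as expected for curves with no common component (the affine F_7-count falls short of the bound because intersections may lie at infinity, over extension fields, or carry multiplicity).
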